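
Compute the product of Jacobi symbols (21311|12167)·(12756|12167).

By multiplicativity, (21311·12756|12167) = (21311|12167)·(12756|12167).
First factor (21311|12167):
(21311|12167)
  = (9144|12167)    [21311 ≡ 9144 mod 12167]
  = (1143|12167)    [12167 ≡ 7 mod 8 ⇒ (2|12167)^3 = +1]
  = -(12167|1143)    [QR: both ≡ 3 mod 4, sign flips]
  = -(737|1143)    [12167 ≡ 737 mod 1143]
  = -(1143|737)    [QR: 737 ≡ 1 mod 4, sign kept]
  = -(406|737)    [1143 ≡ 406 mod 737]
  = -(203|737)    [737 ≡ 1 mod 8 ⇒ (2|737) = +1]
  = -(737|203)    [QR: 737 ≡ 1 mod 4, sign kept]
  = -(128|203)    [737 ≡ 128 mod 203]
  = (1|203)    [203 ≡ 3 mod 8 ⇒ (2|203)^7 = -1]
  = 1    [(1|203) = 1]
Second factor (12756|12167):
(12756|12167)
  = (589|12167)    [12756 ≡ 589 mod 12167]
  = (12167|589)    [QR: 589 ≡ 1 mod 4, sign kept]
  = (387|589)    [12167 ≡ 387 mod 589]
  = (589|387)    [QR: 589 ≡ 1 mod 4, sign kept]
  = (202|387)    [589 ≡ 202 mod 387]
  = -(101|387)    [387 ≡ 3 mod 8 ⇒ (2|387) = -1]
  = -(387|101)    [QR: 101 ≡ 1 mod 4, sign kept]
  = -(84|101)    [387 ≡ 84 mod 101]
  = -(21|101)    [101 ≡ 5 mod 8 ⇒ (2|101)^2 = +1]
  = -(101|21)    [QR: 21 ≡ 1 mod 4, sign kept]
  = -(17|21)    [101 ≡ 17 mod 21]
  = -(21|17)    [QR: 17 ≡ 1 mod 4, sign kept]
  = -(4|17)    [21 ≡ 4 mod 17]
  = -(1|17)    [17 ≡ 1 mod 8 ⇒ (2|17)^2 = +1]
  = -1    [(1|17) = 1]
Product: (1)·(-1) = -1.

-1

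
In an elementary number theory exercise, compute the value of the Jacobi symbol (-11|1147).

(-11|1147)
  = (1136|1147)    [-11 ≡ 1136 mod 1147]
  = (71|1147)    [1147 ≡ 3 mod 8 ⇒ (2|1147)^4 = +1]
  = -(1147|71)    [QR: both ≡ 3 mod 4, sign flips]
  = -(11|71)    [1147 ≡ 11 mod 71]
  = (71|11)    [QR: both ≡ 3 mod 4, sign flips]
  = (5|11)    [71 ≡ 5 mod 11]
  = (11|5)    [QR: 5 ≡ 1 mod 4, sign kept]
  = (1|5)    [11 ≡ 1 mod 5]
  = 1    [(1|5) = 1]

1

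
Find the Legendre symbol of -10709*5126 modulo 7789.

By multiplicativity, (-10709·5126/7789) = (-10709/7789)·(5126/7789).
First factor (-10709/7789):
Reduce the numerator: -10709 ≡ 4869 (mod 7789), so (-10709/7789) = (4869/7789).
4869 ≡ 1 (mod 4), so quadratic reciprocity gives (4869/7789) = (7789/4869). Reduce: 7789 ≡ 2920 (mod 4869). Now have (2920/4869).
Factor out 2: 2920 = 2^3·365. Since 4869 ≡ 5 (mod 8), (2/4869) = -1, and (2/4869)^3 = -1. Now have -(365/4869).
365 ≡ 1 (mod 4), so quadratic reciprocity gives (365/4869) = (4869/365). Reduce: 4869 ≡ 124 (mod 365). Now have -(124/365).
Factor out 2: 124 = 2^2·31. Since 365 ≡ 5 (mod 8), (2/365) = -1, and (2/365)^2 = +1. Now have -(31/365).
365 ≡ 1 (mod 4), so quadratic reciprocity gives (31/365) = (365/31). Reduce: 365 ≡ 24 (mod 31). Now have -(24/31).
Factor out 2: 24 = 2^3·3. Since 31 ≡ 7 (mod 8), (2/31) = +1, and (2/31)^3 = +1. Now have -(3/31).
Both 3 ≡ 3 and 31 ≡ 3 (mod 4), so reciprocity gives (3/31) = -(31/3). Reduce: 31 ≡ 1 (mod 3). Now have (1/3).
(1/3) = 1. Collecting the sign factors: 1.
Second factor (5126/7789):
Factor out 2: 5126 = 2·2563. Since 7789 ≡ 5 (mod 8), (2/7789) = -1. Now have -(2563/7789).
7789 ≡ 1 (mod 4), so quadratic reciprocity gives (2563/7789) = (7789/2563). Reduce: 7789 ≡ 100 (mod 2563). Now have -(100/2563).
Factor out 2: 100 = 2^2·25. Since 2563 ≡ 3 (mod 8), (2/2563) = -1, and (2/2563)^2 = +1. Now have -(25/2563).
25 ≡ 1 (mod 4), so quadratic reciprocity gives (25/2563) = (2563/25). Reduce: 2563 ≡ 13 (mod 25). Now have -(13/25).
13 ≡ 1 (mod 4), so quadratic reciprocity gives (13/25) = (25/13). Reduce: 25 ≡ 12 (mod 13). Now have -(12/13).
Factor out 2: 12 = 2^2·3. Since 13 ≡ 5 (mod 8), (2/13) = -1, and (2/13)^2 = +1. Now have -(3/13).
13 ≡ 1 (mod 4), so quadratic reciprocity gives (3/13) = (13/3). Reduce: 13 ≡ 1 (mod 3). Now have -(1/3).
(1/3) = 1. Collecting the sign factors: -1.
Product: (1)·(-1) = -1.

-1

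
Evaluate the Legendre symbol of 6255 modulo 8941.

1

(6255|8941)
  = (8941|6255)    [QR: 8941 ≡ 1 mod 4, sign kept]
  = (2686|6255)    [8941 ≡ 2686 mod 6255]
  = (1343|6255)    [6255 ≡ 7 mod 8 ⇒ (2|6255) = +1]
  = -(6255|1343)    [QR: both ≡ 3 mod 4, sign flips]
  = -(883|1343)    [6255 ≡ 883 mod 1343]
  = (1343|883)    [QR: both ≡ 3 mod 4, sign flips]
  = (460|883)    [1343 ≡ 460 mod 883]
  = (115|883)    [883 ≡ 3 mod 8 ⇒ (2|883)^2 = +1]
  = -(883|115)    [QR: both ≡ 3 mod 4, sign flips]
  = -(78|115)    [883 ≡ 78 mod 115]
  = (39|115)    [115 ≡ 3 mod 8 ⇒ (2|115) = -1]
  = -(115|39)    [QR: both ≡ 3 mod 4, sign flips]
  = -(37|39)    [115 ≡ 37 mod 39]
  = -(39|37)    [QR: 37 ≡ 1 mod 4, sign kept]
  = -(2|37)    [39 ≡ 2 mod 37]
  = (1|37)    [37 ≡ 5 mod 8 ⇒ (2|37) = -1]
  = 1    [(1|37) = 1]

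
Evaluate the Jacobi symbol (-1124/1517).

(-1124/1517)
  = (1124/1517)    [1517 ≡ 1 mod 4 ⇒ (-1/1517) = +1]
  = (281/1517)    [1517 ≡ 5 mod 8 ⇒ (2/1517)^2 = +1]
  = (1517/281)    [QR: 281 ≡ 1 mod 4, sign kept]
  = (112/281)    [1517 ≡ 112 mod 281]
  = (7/281)    [281 ≡ 1 mod 8 ⇒ (2/281)^4 = +1]
  = (281/7)    [QR: 281 ≡ 1 mod 4, sign kept]
  = (1/7)    [281 ≡ 1 mod 7]
  = 1    [(1/7) = 1]

1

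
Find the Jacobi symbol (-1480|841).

(-1480|841)
  = (1480|841)    [841 ≡ 1 mod 4 ⇒ (-1|841) = +1]
  = (639|841)    [1480 ≡ 639 mod 841]
  = (841|639)    [QR: 841 ≡ 1 mod 4, sign kept]
  = (202|639)    [841 ≡ 202 mod 639]
  = (101|639)    [639 ≡ 7 mod 8 ⇒ (2|639) = +1]
  = (639|101)    [QR: 101 ≡ 1 mod 4, sign kept]
  = (33|101)    [639 ≡ 33 mod 101]
  = (101|33)    [QR: 33 ≡ 1 mod 4, sign kept]
  = (2|33)    [101 ≡ 2 mod 33]
  = (1|33)    [33 ≡ 1 mod 8 ⇒ (2|33) = +1]
  = 1    [(1|33) = 1]

1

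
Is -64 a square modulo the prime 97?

(-64/97)
  = (33/97)    [-64 ≡ 33 mod 97]
  = (97/33)    [QR: 33 ≡ 1 mod 4, sign kept]
  = (31/33)    [97 ≡ 31 mod 33]
  = (33/31)    [QR: 33 ≡ 1 mod 4, sign kept]
  = (2/31)    [33 ≡ 2 mod 31]
  = (1/31)    [31 ≡ 7 mod 8 ⇒ (2/31) = +1]
  = 1    [(1/31) = 1]
(-64/97) = 1, and 97 is prime, so -64 is a quadratic residue mod 97.

yes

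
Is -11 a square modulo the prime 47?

yes

(-11/47)
  = (36/47)    [-11 ≡ 36 mod 47]
  = (9/47)    [47 ≡ 7 mod 8 ⇒ (2/47)^2 = +1]
  = (47/9)    [QR: 9 ≡ 1 mod 4, sign kept]
  = (2/9)    [47 ≡ 2 mod 9]
  = (1/9)    [9 ≡ 1 mod 8 ⇒ (2/9) = +1]
  = 1    [(1/9) = 1]
The Legendre symbol is 1, so x^2 ≡ -11 (mod 47) has solution.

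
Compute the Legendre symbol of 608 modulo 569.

(608|569)
  = (39|569)    [608 ≡ 39 mod 569]
  = (569|39)    [QR: 569 ≡ 1 mod 4, sign kept]
  = (23|39)    [569 ≡ 23 mod 39]
  = -(39|23)    [QR: both ≡ 3 mod 4, sign flips]
  = -(16|23)    [39 ≡ 16 mod 23]
  = -(1|23)    [23 ≡ 7 mod 8 ⇒ (2|23)^4 = +1]
  = -1    [(1|23) = 1]

-1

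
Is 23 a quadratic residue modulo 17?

Reduce the numerator: 23 ≡ 6 (mod 17), so (23/17) = (6/17).
Factor out 2: 6 = 2·3. Since 17 ≡ 1 (mod 8), (2/17) = +1. Now have (3/17).
17 ≡ 1 (mod 4), so quadratic reciprocity gives (3/17) = (17/3). Reduce: 17 ≡ 2 (mod 3). Now have (2/3).
Factor out 2: 2 = 2. Since 3 ≡ 3 (mod 8), (2/3) = -1. Now have -(1/3).
(1/3) = 1. Collecting the sign factors: -1.
The Legendre symbol is -1, so x^2 ≡ 23 (mod 17) has no solution.

no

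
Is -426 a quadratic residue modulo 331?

no

(-426/331)
  = -(426/331)    [331 ≡ 3 mod 4 ⇒ (-1/331) = -1]
  = -(95/331)    [426 ≡ 95 mod 331]
  = (331/95)    [QR: both ≡ 3 mod 4, sign flips]
  = (46/95)    [331 ≡ 46 mod 95]
  = (23/95)    [95 ≡ 7 mod 8 ⇒ (2/95) = +1]
  = -(95/23)    [QR: both ≡ 3 mod 4, sign flips]
  = -(3/23)    [95 ≡ 3 mod 23]
  = (23/3)    [QR: both ≡ 3 mod 4, sign flips]
  = (2/3)    [23 ≡ 2 mod 3]
  = -(1/3)    [3 ≡ 3 mod 8 ⇒ (2/3) = -1]
  = -1    [(1/3) = 1]
(-426/331) = -1, and 331 is prime, so -426 is not a quadratic residue mod 331.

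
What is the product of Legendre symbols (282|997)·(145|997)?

By multiplicativity, (282·145|997) = (282|997)·(145|997).
First factor (282|997):
(282|997)
  = -(141|997)    [997 ≡ 5 mod 8 ⇒ (2|997) = -1]
  = -(997|141)    [QR: 141 ≡ 1 mod 4, sign kept]
  = -(10|141)    [997 ≡ 10 mod 141]
  = (5|141)    [141 ≡ 5 mod 8 ⇒ (2|141) = -1]
  = (141|5)    [QR: 5 ≡ 1 mod 4, sign kept]
  = (1|5)    [141 ≡ 1 mod 5]
  = 1    [(1|5) = 1]
Second factor (145|997):
(145|997)
  = (997|145)    [QR: 145 ≡ 1 mod 4, sign kept]
  = (127|145)    [997 ≡ 127 mod 145]
  = (145|127)    [QR: 145 ≡ 1 mod 4, sign kept]
  = (18|127)    [145 ≡ 18 mod 127]
  = (9|127)    [127 ≡ 7 mod 8 ⇒ (2|127) = +1]
  = (127|9)    [QR: 9 ≡ 1 mod 4, sign kept]
  = (1|9)    [127 ≡ 1 mod 9]
  = 1    [(1|9) = 1]
Product: (1)·(1) = 1.

1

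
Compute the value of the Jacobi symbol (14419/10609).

(14419/10609)
  = (3810/10609)    [14419 ≡ 3810 mod 10609]
  = (1905/10609)    [10609 ≡ 1 mod 8 ⇒ (2/10609) = +1]
  = (10609/1905)    [QR: 1905 ≡ 1 mod 4, sign kept]
  = (1084/1905)    [10609 ≡ 1084 mod 1905]
  = (271/1905)    [1905 ≡ 1 mod 8 ⇒ (2/1905)^2 = +1]
  = (1905/271)    [QR: 1905 ≡ 1 mod 4, sign kept]
  = (8/271)    [1905 ≡ 8 mod 271]
  = (1/271)    [271 ≡ 7 mod 8 ⇒ (2/271)^3 = +1]
  = 1    [(1/271) = 1]

1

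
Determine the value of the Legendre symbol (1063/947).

(1063/947)
  = (116/947)    [1063 ≡ 116 mod 947]
  = (29/947)    [947 ≡ 3 mod 8 ⇒ (2/947)^2 = +1]
  = (947/29)    [QR: 29 ≡ 1 mod 4, sign kept]
  = (19/29)    [947 ≡ 19 mod 29]
  = (29/19)    [QR: 29 ≡ 1 mod 4, sign kept]
  = (10/19)    [29 ≡ 10 mod 19]
  = -(5/19)    [19 ≡ 3 mod 8 ⇒ (2/19) = -1]
  = -(19/5)    [QR: 5 ≡ 1 mod 4, sign kept]
  = -(4/5)    [19 ≡ 4 mod 5]
  = -(1/5)    [5 ≡ 5 mod 8 ⇒ (2/5)^2 = +1]
  = -1    [(1/5) = 1]

-1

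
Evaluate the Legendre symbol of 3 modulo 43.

Both 3 ≡ 3 and 43 ≡ 3 (mod 4), so reciprocity gives (3 / 43) = -(43 / 3). Reduce: 43 ≡ 1 (mod 3). Now have -(1 / 3).
(1 / 3) = 1. Collecting the sign factors: -1.

-1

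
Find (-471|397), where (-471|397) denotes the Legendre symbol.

-1

(-471|397)
  = (471|397)    [397 ≡ 1 mod 4 ⇒ (-1|397) = +1]
  = (74|397)    [471 ≡ 74 mod 397]
  = -(37|397)    [397 ≡ 5 mod 8 ⇒ (2|397) = -1]
  = -(397|37)    [QR: 37 ≡ 1 mod 4, sign kept]
  = -(27|37)    [397 ≡ 27 mod 37]
  = -(37|27)    [QR: 37 ≡ 1 mod 4, sign kept]
  = -(10|27)    [37 ≡ 10 mod 27]
  = (5|27)    [27 ≡ 3 mod 8 ⇒ (2|27) = -1]
  = (27|5)    [QR: 5 ≡ 1 mod 4, sign kept]
  = (2|5)    [27 ≡ 2 mod 5]
  = -(1|5)    [5 ≡ 5 mod 8 ⇒ (2|5) = -1]
  = -1    [(1|5) = 1]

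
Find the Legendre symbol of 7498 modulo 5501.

1

Reduce the numerator: 7498 ≡ 1997 (mod 5501), so (7498/5501) = (1997/5501).
1997 ≡ 1 (mod 4), so quadratic reciprocity gives (1997/5501) = (5501/1997). Reduce: 5501 ≡ 1507 (mod 1997). Now have (1507/1997).
1997 ≡ 1 (mod 4), so quadratic reciprocity gives (1507/1997) = (1997/1507). Reduce: 1997 ≡ 490 (mod 1507). Now have (490/1507).
Factor out 2: 490 = 2·245. Since 1507 ≡ 3 (mod 8), (2/1507) = -1. Now have -(245/1507).
245 ≡ 1 (mod 4), so quadratic reciprocity gives (245/1507) = (1507/245). Reduce: 1507 ≡ 37 (mod 245). Now have -(37/245).
37 ≡ 1 (mod 4), so quadratic reciprocity gives (37/245) = (245/37). Reduce: 245 ≡ 23 (mod 37). Now have -(23/37).
37 ≡ 1 (mod 4), so quadratic reciprocity gives (23/37) = (37/23). Reduce: 37 ≡ 14 (mod 23). Now have -(14/23).
Factor out 2: 14 = 2·7. Since 23 ≡ 7 (mod 8), (2/23) = +1. Now have -(7/23).
Both 7 ≡ 3 and 23 ≡ 3 (mod 4), so reciprocity gives (7/23) = -(23/7). Reduce: 23 ≡ 2 (mod 7). Now have (2/7).
Factor out 2: 2 = 2. Since 7 ≡ 7 (mod 8), (2/7) = +1. Now have (1/7).
(1/7) = 1. Collecting the sign factors: 1.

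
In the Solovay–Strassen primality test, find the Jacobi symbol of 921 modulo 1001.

1

921 ≡ 1 (mod 4), so quadratic reciprocity gives (921/1001) = (1001/921). Reduce: 1001 ≡ 80 (mod 921). Now have (80/921).
Factor out 2: 80 = 2^4·5. Since 921 ≡ 1 (mod 8), (2/921) = +1, and (2/921)^4 = +1. Now have (5/921).
5 ≡ 1 (mod 4), so quadratic reciprocity gives (5/921) = (921/5). Reduce: 921 ≡ 1 (mod 5). Now have (1/5).
(1/5) = 1. Collecting the sign factors: 1.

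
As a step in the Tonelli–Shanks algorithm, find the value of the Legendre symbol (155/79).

Reduce the numerator: 155 ≡ 76 (mod 79), so (155/79) = (76/79).
Factor out 2: 76 = 2^2·19. Since 79 ≡ 7 (mod 8), (2/79) = +1, and (2/79)^2 = +1. Now have (19/79).
Both 19 ≡ 3 and 79 ≡ 3 (mod 4), so reciprocity gives (19/79) = -(79/19). Reduce: 79 ≡ 3 (mod 19). Now have -(3/19).
Both 3 ≡ 3 and 19 ≡ 3 (mod 4), so reciprocity gives (3/19) = -(19/3). Reduce: 19 ≡ 1 (mod 3). Now have (1/3).
(1/3) = 1. Collecting the sign factors: 1.

1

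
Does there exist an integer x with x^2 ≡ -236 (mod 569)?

no

(-236/569)
  = (236/569)    [569 ≡ 1 mod 4 ⇒ (-1/569) = +1]
  = (59/569)    [569 ≡ 1 mod 8 ⇒ (2/569)^2 = +1]
  = (569/59)    [QR: 569 ≡ 1 mod 4, sign kept]
  = (38/59)    [569 ≡ 38 mod 59]
  = -(19/59)    [59 ≡ 3 mod 8 ⇒ (2/59) = -1]
  = (59/19)    [QR: both ≡ 3 mod 4, sign flips]
  = (2/19)    [59 ≡ 2 mod 19]
  = -(1/19)    [19 ≡ 3 mod 8 ⇒ (2/19) = -1]
  = -1    [(1/19) = 1]
(-236/569) = -1, and 569 is prime, so -236 is not a quadratic residue mod 569.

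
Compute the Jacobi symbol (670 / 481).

(670 / 481)
  = (189 / 481)    [670 ≡ 189 mod 481]
  = (481 / 189)    [QR: 189 ≡ 1 mod 4, sign kept]
  = (103 / 189)    [481 ≡ 103 mod 189]
  = (189 / 103)    [QR: 189 ≡ 1 mod 4, sign kept]
  = (86 / 103)    [189 ≡ 86 mod 103]
  = (43 / 103)    [103 ≡ 7 mod 8 ⇒ (2 / 103) = +1]
  = -(103 / 43)    [QR: both ≡ 3 mod 4, sign flips]
  = -(17 / 43)    [103 ≡ 17 mod 43]
  = -(43 / 17)    [QR: 17 ≡ 1 mod 4, sign kept]
  = -(9 / 17)    [43 ≡ 9 mod 17]
  = -(17 / 9)    [QR: 9 ≡ 1 mod 4, sign kept]
  = -(8 / 9)    [17 ≡ 8 mod 9]
  = -(1 / 9)    [9 ≡ 1 mod 8 ⇒ (2 / 9)^3 = +1]
  = -1    [(1 / 9) = 1]

-1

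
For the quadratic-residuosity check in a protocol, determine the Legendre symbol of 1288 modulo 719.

-1

(1288/719)
  = (569/719)    [1288 ≡ 569 mod 719]
  = (719/569)    [QR: 569 ≡ 1 mod 4, sign kept]
  = (150/569)    [719 ≡ 150 mod 569]
  = (75/569)    [569 ≡ 1 mod 8 ⇒ (2/569) = +1]
  = (569/75)    [QR: 569 ≡ 1 mod 4, sign kept]
  = (44/75)    [569 ≡ 44 mod 75]
  = (11/75)    [75 ≡ 3 mod 8 ⇒ (2/75)^2 = +1]
  = -(75/11)    [QR: both ≡ 3 mod 4, sign flips]
  = -(9/11)    [75 ≡ 9 mod 11]
  = -(11/9)    [QR: 9 ≡ 1 mod 4, sign kept]
  = -(2/9)    [11 ≡ 2 mod 9]
  = -(1/9)    [9 ≡ 1 mod 8 ⇒ (2/9) = +1]
  = -1    [(1/9) = 1]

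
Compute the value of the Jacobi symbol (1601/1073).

(1601/1073)
  = (528/1073)    [1601 ≡ 528 mod 1073]
  = (33/1073)    [1073 ≡ 1 mod 8 ⇒ (2/1073)^4 = +1]
  = (1073/33)    [QR: 33 ≡ 1 mod 4, sign kept]
  = (17/33)    [1073 ≡ 17 mod 33]
  = (33/17)    [QR: 17 ≡ 1 mod 4, sign kept]
  = (16/17)    [33 ≡ 16 mod 17]
  = (1/17)    [17 ≡ 1 mod 8 ⇒ (2/17)^4 = +1]
  = 1    [(1/17) = 1]

1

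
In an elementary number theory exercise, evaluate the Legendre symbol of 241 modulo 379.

241 ≡ 1 (mod 4), so quadratic reciprocity gives (241/379) = (379/241). Reduce: 379 ≡ 138 (mod 241). Now have (138/241).
Factor out 2: 138 = 2·69. Since 241 ≡ 1 (mod 8), (2/241) = +1. Now have (69/241).
69 ≡ 1 (mod 4), so quadratic reciprocity gives (69/241) = (241/69). Reduce: 241 ≡ 34 (mod 69). Now have (34/69).
Factor out 2: 34 = 2·17. Since 69 ≡ 5 (mod 8), (2/69) = -1. Now have -(17/69).
17 ≡ 1 (mod 4), so quadratic reciprocity gives (17/69) = (69/17). Reduce: 69 ≡ 1 (mod 17). Now have -(1/17).
(1/17) = 1. Collecting the sign factors: -1.

-1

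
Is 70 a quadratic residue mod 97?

yes

(70|97)
  = (35|97)    [97 ≡ 1 mod 8 ⇒ (2|97) = +1]
  = (97|35)    [QR: 97 ≡ 1 mod 4, sign kept]
  = (27|35)    [97 ≡ 27 mod 35]
  = -(35|27)    [QR: both ≡ 3 mod 4, sign flips]
  = -(8|27)    [35 ≡ 8 mod 27]
  = (1|27)    [27 ≡ 3 mod 8 ⇒ (2|27)^3 = -1]
  = 1    [(1|27) = 1]
The Legendre symbol is 1, so x^2 ≡ 70 (mod 97) has solution.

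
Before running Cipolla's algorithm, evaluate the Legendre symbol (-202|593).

(-202|593)
  = (391|593)    [-202 ≡ 391 mod 593]
  = (593|391)    [QR: 593 ≡ 1 mod 4, sign kept]
  = (202|391)    [593 ≡ 202 mod 391]
  = (101|391)    [391 ≡ 7 mod 8 ⇒ (2|391) = +1]
  = (391|101)    [QR: 101 ≡ 1 mod 4, sign kept]
  = (88|101)    [391 ≡ 88 mod 101]
  = -(11|101)    [101 ≡ 5 mod 8 ⇒ (2|101)^3 = -1]
  = -(101|11)    [QR: 101 ≡ 1 mod 4, sign kept]
  = -(2|11)    [101 ≡ 2 mod 11]
  = (1|11)    [11 ≡ 3 mod 8 ⇒ (2|11) = -1]
  = 1    [(1|11) = 1]

1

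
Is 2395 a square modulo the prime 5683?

Both 2395 ≡ 3 and 5683 ≡ 3 (mod 4), so reciprocity gives (2395|5683) = -(5683|2395). Reduce: 5683 ≡ 893 (mod 2395). Now have -(893|2395).
893 ≡ 1 (mod 4), so quadratic reciprocity gives (893|2395) = (2395|893). Reduce: 2395 ≡ 609 (mod 893). Now have -(609|893).
609 ≡ 1 (mod 4), so quadratic reciprocity gives (609|893) = (893|609). Reduce: 893 ≡ 284 (mod 609). Now have -(284|609).
Factor out 2: 284 = 2^2·71. Since 609 ≡ 1 (mod 8), (2|609) = +1, and (2|609)^2 = +1. Now have -(71|609).
609 ≡ 1 (mod 4), so quadratic reciprocity gives (71|609) = (609|71). Reduce: 609 ≡ 41 (mod 71). Now have -(41|71).
41 ≡ 1 (mod 4), so quadratic reciprocity gives (41|71) = (71|41). Reduce: 71 ≡ 30 (mod 41). Now have -(30|41).
Factor out 2: 30 = 2·15. Since 41 ≡ 1 (mod 8), (2|41) = +1. Now have -(15|41).
41 ≡ 1 (mod 4), so quadratic reciprocity gives (15|41) = (41|15). Reduce: 41 ≡ 11 (mod 15). Now have -(11|15).
Both 11 ≡ 3 and 15 ≡ 3 (mod 4), so reciprocity gives (11|15) = -(15|11). Reduce: 15 ≡ 4 (mod 11). Now have (4|11).
Factor out 2: 4 = 2^2. Since 11 ≡ 3 (mod 8), (2|11) = -1, and (2|11)^2 = +1. Now have (1|11).
(1|11) = 1. Collecting the sign factors: 1.
(2395|5683) = 1, and 5683 is prime, so 2395 is a quadratic residue mod 5683.

yes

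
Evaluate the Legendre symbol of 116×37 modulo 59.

-1

By multiplicativity, (116·37/59) = (116/59)·(37/59).
First factor (116/59):
(116/59)
  = (57/59)    [116 ≡ 57 mod 59]
  = (59/57)    [QR: 57 ≡ 1 mod 4, sign kept]
  = (2/57)    [59 ≡ 2 mod 57]
  = (1/57)    [57 ≡ 1 mod 8 ⇒ (2/57) = +1]
  = 1    [(1/57) = 1]
Second factor (37/59):
(37/59)
  = (59/37)    [QR: 37 ≡ 1 mod 4, sign kept]
  = (22/37)    [59 ≡ 22 mod 37]
  = -(11/37)    [37 ≡ 5 mod 8 ⇒ (2/37) = -1]
  = -(37/11)    [QR: 37 ≡ 1 mod 4, sign kept]
  = -(4/11)    [37 ≡ 4 mod 11]
  = -(1/11)    [11 ≡ 3 mod 8 ⇒ (2/11)^2 = +1]
  = -1    [(1/11) = 1]
Product: (1)·(-1) = -1.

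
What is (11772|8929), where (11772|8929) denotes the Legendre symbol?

1

Reduce the numerator: 11772 ≡ 2843 (mod 8929), so (11772|8929) = (2843|8929).
8929 ≡ 1 (mod 4), so quadratic reciprocity gives (2843|8929) = (8929|2843). Reduce: 8929 ≡ 400 (mod 2843). Now have (400|2843).
Factor out 2: 400 = 2^4·25. Since 2843 ≡ 3 (mod 8), (2|2843) = -1, and (2|2843)^4 = +1. Now have (25|2843).
25 ≡ 1 (mod 4), so quadratic reciprocity gives (25|2843) = (2843|25). Reduce: 2843 ≡ 18 (mod 25). Now have (18|25).
Factor out 2: 18 = 2·9. Since 25 ≡ 1 (mod 8), (2|25) = +1. Now have (9|25).
9 ≡ 1 (mod 4), so quadratic reciprocity gives (9|25) = (25|9). Reduce: 25 ≡ 7 (mod 9). Now have (7|9).
9 ≡ 1 (mod 4), so quadratic reciprocity gives (7|9) = (9|7). Reduce: 9 ≡ 2 (mod 7). Now have (2|7).
Factor out 2: 2 = 2. Since 7 ≡ 7 (mod 8), (2|7) = +1. Now have (1|7).
(1|7) = 1. Collecting the sign factors: 1.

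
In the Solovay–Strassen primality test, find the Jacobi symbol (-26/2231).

Reduce the numerator: -26 ≡ 2205 (mod 2231), so (-26/2231) = (2205/2231).
2205 ≡ 1 (mod 4), so quadratic reciprocity gives (2205/2231) = (2231/2205). Reduce: 2231 ≡ 26 (mod 2205). Now have (26/2205).
Factor out 2: 26 = 2·13. Since 2205 ≡ 5 (mod 8), (2/2205) = -1. Now have -(13/2205).
13 ≡ 1 (mod 4), so quadratic reciprocity gives (13/2205) = (2205/13). Reduce: 2205 ≡ 8 (mod 13). Now have -(8/13).
Factor out 2: 8 = 2^3. Since 13 ≡ 5 (mod 8), (2/13) = -1, and (2/13)^3 = -1. Now have (1/13).
(1/13) = 1. Collecting the sign factors: 1.

1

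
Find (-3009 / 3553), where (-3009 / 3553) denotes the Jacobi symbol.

Pull out -1: (-3009 / 3553) = (-1 / 3553)·(3009 / 3553). Since 3553 ≡ 1 (mod 4), (-1 / 3553) = +1. Now have (3009 / 3553).
3009 ≡ 1 (mod 4), so quadratic reciprocity gives (3009 / 3553) = (3553 / 3009). Reduce: 3553 ≡ 544 (mod 3009). Now have (544 / 3009).
Factor out 2: 544 = 2^5·17. Since 3009 ≡ 1 (mod 8), (2 / 3009) = +1, and (2 / 3009)^5 = +1. Now have (17 / 3009).
17 ≡ 1 (mod 4), so quadratic reciprocity gives (17 / 3009) = (3009 / 17). Reduce: 3009 ≡ 0 (mod 17). Now have (0 / 17).
The numerator is now 0 with denominator 17 > 1: the symbol is 0.

0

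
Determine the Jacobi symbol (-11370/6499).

1

(-11370/6499)
  = -(11370/6499)    [6499 ≡ 3 mod 4 ⇒ (-1/6499) = -1]
  = -(4871/6499)    [11370 ≡ 4871 mod 6499]
  = (6499/4871)    [QR: both ≡ 3 mod 4, sign flips]
  = (1628/4871)    [6499 ≡ 1628 mod 4871]
  = (407/4871)    [4871 ≡ 7 mod 8 ⇒ (2/4871)^2 = +1]
  = -(4871/407)    [QR: both ≡ 3 mod 4, sign flips]
  = -(394/407)    [4871 ≡ 394 mod 407]
  = -(197/407)    [407 ≡ 7 mod 8 ⇒ (2/407) = +1]
  = -(407/197)    [QR: 197 ≡ 1 mod 4, sign kept]
  = -(13/197)    [407 ≡ 13 mod 197]
  = -(197/13)    [QR: 13 ≡ 1 mod 4, sign kept]
  = -(2/13)    [197 ≡ 2 mod 13]
  = (1/13)    [13 ≡ 5 mod 8 ⇒ (2/13) = -1]
  = 1    [(1/13) = 1]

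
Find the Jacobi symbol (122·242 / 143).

By multiplicativity, (122·242 / 143) = (122 / 143)·(242 / 143).
First factor (122 / 143):
Factor out 2: 122 = 2·61. Since 143 ≡ 7 (mod 8), (2 / 143) = +1. Now have (61 / 143).
61 ≡ 1 (mod 4), so quadratic reciprocity gives (61 / 143) = (143 / 61). Reduce: 143 ≡ 21 (mod 61). Now have (21 / 61).
21 ≡ 1 (mod 4), so quadratic reciprocity gives (21 / 61) = (61 / 21). Reduce: 61 ≡ 19 (mod 21). Now have (19 / 21).
21 ≡ 1 (mod 4), so quadratic reciprocity gives (19 / 21) = (21 / 19). Reduce: 21 ≡ 2 (mod 19). Now have (2 / 19).
Factor out 2: 2 = 2. Since 19 ≡ 3 (mod 8), (2 / 19) = -1. Now have -(1 / 19).
(1 / 19) = 1. Collecting the sign factors: -1.
Second factor (242 / 143):
Reduce the numerator: 242 ≡ 99 (mod 143), so (242 / 143) = (99 / 143).
Both 99 ≡ 3 and 143 ≡ 3 (mod 4), so reciprocity gives (99 / 143) = -(143 / 99). Reduce: 143 ≡ 44 (mod 99). Now have -(44 / 99).
Factor out 2: 44 = 2^2·11. Since 99 ≡ 3 (mod 8), (2 / 99) = -1, and (2 / 99)^2 = +1. Now have -(11 / 99).
Both 11 ≡ 3 and 99 ≡ 3 (mod 4), so reciprocity gives (11 / 99) = -(99 / 11). Reduce: 99 ≡ 0 (mod 11). Now have (0 / 11).
The numerator is now 0 with denominator 11 > 1: the symbol is 0.
Product: (-1)·(0) = 0.

0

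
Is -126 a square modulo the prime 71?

(-126/71)
  = (16/71)    [-126 ≡ 16 mod 71]
  = (1/71)    [71 ≡ 7 mod 8 ⇒ (2/71)^4 = +1]
  = 1    [(1/71) = 1]
(-126/71) = 1, and 71 is prime, so -126 is a quadratic residue mod 71.

yes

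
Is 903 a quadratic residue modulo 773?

(903/773)
  = (130/773)    [903 ≡ 130 mod 773]
  = -(65/773)    [773 ≡ 5 mod 8 ⇒ (2/773) = -1]
  = -(773/65)    [QR: 65 ≡ 1 mod 4, sign kept]
  = -(58/65)    [773 ≡ 58 mod 65]
  = -(29/65)    [65 ≡ 1 mod 8 ⇒ (2/65) = +1]
  = -(65/29)    [QR: 29 ≡ 1 mod 4, sign kept]
  = -(7/29)    [65 ≡ 7 mod 29]
  = -(29/7)    [QR: 29 ≡ 1 mod 4, sign kept]
  = -(1/7)    [29 ≡ 1 mod 7]
  = -1    [(1/7) = 1]
The Legendre symbol is -1, so x^2 ≡ 903 (mod 773) has no solution.

no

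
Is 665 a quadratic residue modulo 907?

(665|907)
  = (907|665)    [QR: 665 ≡ 1 mod 4, sign kept]
  = (242|665)    [907 ≡ 242 mod 665]
  = (121|665)    [665 ≡ 1 mod 8 ⇒ (2|665) = +1]
  = (665|121)    [QR: 121 ≡ 1 mod 4, sign kept]
  = (60|121)    [665 ≡ 60 mod 121]
  = (15|121)    [121 ≡ 1 mod 8 ⇒ (2|121)^2 = +1]
  = (121|15)    [QR: 121 ≡ 1 mod 4, sign kept]
  = (1|15)    [121 ≡ 1 mod 15]
  = 1    [(1|15) = 1]
(665|907) = 1, and 907 is prime, so 665 is a quadratic residue mod 907.

yes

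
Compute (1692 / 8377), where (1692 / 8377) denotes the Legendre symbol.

-1

Factor out 2: 1692 = 2^2·423. Since 8377 ≡ 1 (mod 8), (2 / 8377) = +1, and (2 / 8377)^2 = +1. Now have (423 / 8377).
8377 ≡ 1 (mod 4), so quadratic reciprocity gives (423 / 8377) = (8377 / 423). Reduce: 8377 ≡ 340 (mod 423). Now have (340 / 423).
Factor out 2: 340 = 2^2·85. Since 423 ≡ 7 (mod 8), (2 / 423) = +1, and (2 / 423)^2 = +1. Now have (85 / 423).
85 ≡ 1 (mod 4), so quadratic reciprocity gives (85 / 423) = (423 / 85). Reduce: 423 ≡ 83 (mod 85). Now have (83 / 85).
85 ≡ 1 (mod 4), so quadratic reciprocity gives (83 / 85) = (85 / 83). Reduce: 85 ≡ 2 (mod 83). Now have (2 / 83).
Factor out 2: 2 = 2. Since 83 ≡ 3 (mod 8), (2 / 83) = -1. Now have -(1 / 83).
(1 / 83) = 1. Collecting the sign factors: -1.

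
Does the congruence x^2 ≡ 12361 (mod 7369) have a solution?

(12361/7369)
  = (4992/7369)    [12361 ≡ 4992 mod 7369]
  = (39/7369)    [7369 ≡ 1 mod 8 ⇒ (2/7369)^7 = +1]
  = (7369/39)    [QR: 7369 ≡ 1 mod 4, sign kept]
  = (37/39)    [7369 ≡ 37 mod 39]
  = (39/37)    [QR: 37 ≡ 1 mod 4, sign kept]
  = (2/37)    [39 ≡ 2 mod 37]
  = -(1/37)    [37 ≡ 5 mod 8 ⇒ (2/37) = -1]
  = -1    [(1/37) = 1]
The Legendre symbol is -1, so x^2 ≡ 12361 (mod 7369) has no solution.

no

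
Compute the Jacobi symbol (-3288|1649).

Reduce the numerator: -3288 ≡ 10 (mod 1649), so (-3288|1649) = (10|1649).
Factor out 2: 10 = 2·5. Since 1649 ≡ 1 (mod 8), (2|1649) = +1. Now have (5|1649).
5 ≡ 1 (mod 4), so quadratic reciprocity gives (5|1649) = (1649|5). Reduce: 1649 ≡ 4 (mod 5). Now have (4|5).
Factor out 2: 4 = 2^2. Since 5 ≡ 5 (mod 8), (2|5) = -1, and (2|5)^2 = +1. Now have (1|5).
(1|5) = 1. Collecting the sign factors: 1.

1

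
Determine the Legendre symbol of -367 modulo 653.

-1

Pull out -1: (-367|653) = (-1|653)·(367|653). Since 653 ≡ 1 (mod 4), (-1|653) = +1. Now have (367|653).
653 ≡ 1 (mod 4), so quadratic reciprocity gives (367|653) = (653|367). Reduce: 653 ≡ 286 (mod 367). Now have (286|367).
Factor out 2: 286 = 2·143. Since 367 ≡ 7 (mod 8), (2|367) = +1. Now have (143|367).
Both 143 ≡ 3 and 367 ≡ 3 (mod 4), so reciprocity gives (143|367) = -(367|143). Reduce: 367 ≡ 81 (mod 143). Now have -(81|143).
81 ≡ 1 (mod 4), so quadratic reciprocity gives (81|143) = (143|81). Reduce: 143 ≡ 62 (mod 81). Now have -(62|81).
Factor out 2: 62 = 2·31. Since 81 ≡ 1 (mod 8), (2|81) = +1. Now have -(31|81).
81 ≡ 1 (mod 4), so quadratic reciprocity gives (31|81) = (81|31). Reduce: 81 ≡ 19 (mod 31). Now have -(19|31).
Both 19 ≡ 3 and 31 ≡ 3 (mod 4), so reciprocity gives (19|31) = -(31|19). Reduce: 31 ≡ 12 (mod 19). Now have (12|19).
Factor out 2: 12 = 2^2·3. Since 19 ≡ 3 (mod 8), (2|19) = -1, and (2|19)^2 = +1. Now have (3|19).
Both 3 ≡ 3 and 19 ≡ 3 (mod 4), so reciprocity gives (3|19) = -(19|3). Reduce: 19 ≡ 1 (mod 3). Now have -(1|3).
(1|3) = 1. Collecting the sign factors: -1.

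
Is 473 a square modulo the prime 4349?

(473|4349)
  = (4349|473)    [QR: 473 ≡ 1 mod 4, sign kept]
  = (92|473)    [4349 ≡ 92 mod 473]
  = (23|473)    [473 ≡ 1 mod 8 ⇒ (2|473)^2 = +1]
  = (473|23)    [QR: 473 ≡ 1 mod 4, sign kept]
  = (13|23)    [473 ≡ 13 mod 23]
  = (23|13)    [QR: 13 ≡ 1 mod 4, sign kept]
  = (10|13)    [23 ≡ 10 mod 13]
  = -(5|13)    [13 ≡ 5 mod 8 ⇒ (2|13) = -1]
  = -(13|5)    [QR: 5 ≡ 1 mod 4, sign kept]
  = -(3|5)    [13 ≡ 3 mod 5]
  = -(5|3)    [QR: 5 ≡ 1 mod 4, sign kept]
  = -(2|3)    [5 ≡ 2 mod 3]
  = (1|3)    [3 ≡ 3 mod 8 ⇒ (2|3) = -1]
  = 1    [(1|3) = 1]
The Legendre symbol is 1, so x^2 ≡ 473 (mod 4349) has solution.

yes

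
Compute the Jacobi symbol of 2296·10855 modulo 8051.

By multiplicativity, (2296·10855/8051) = (2296/8051)·(10855/8051).
First factor (2296/8051):
(2296/8051)
  = -(287/8051)    [8051 ≡ 3 mod 8 ⇒ (2/8051)^3 = -1]
  = (8051/287)    [QR: both ≡ 3 mod 4, sign flips]
  = (15/287)    [8051 ≡ 15 mod 287]
  = -(287/15)    [QR: both ≡ 3 mod 4, sign flips]
  = -(2/15)    [287 ≡ 2 mod 15]
  = -(1/15)    [15 ≡ 7 mod 8 ⇒ (2/15) = +1]
  = -1    [(1/15) = 1]
Second factor (10855/8051):
(10855/8051)
  = (2804/8051)    [10855 ≡ 2804 mod 8051]
  = (701/8051)    [8051 ≡ 3 mod 8 ⇒ (2/8051)^2 = +1]
  = (8051/701)    [QR: 701 ≡ 1 mod 4, sign kept]
  = (340/701)    [8051 ≡ 340 mod 701]
  = (85/701)    [701 ≡ 5 mod 8 ⇒ (2/701)^2 = +1]
  = (701/85)    [QR: 85 ≡ 1 mod 4, sign kept]
  = (21/85)    [701 ≡ 21 mod 85]
  = (85/21)    [QR: 21 ≡ 1 mod 4, sign kept]
  = (1/21)    [85 ≡ 1 mod 21]
  = 1    [(1/21) = 1]
Product: (-1)·(1) = -1.

-1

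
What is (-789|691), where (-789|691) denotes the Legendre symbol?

(-789|691)
  = (593|691)    [-789 ≡ 593 mod 691]
  = (691|593)    [QR: 593 ≡ 1 mod 4, sign kept]
  = (98|593)    [691 ≡ 98 mod 593]
  = (49|593)    [593 ≡ 1 mod 8 ⇒ (2|593) = +1]
  = (593|49)    [QR: 49 ≡ 1 mod 4, sign kept]
  = (5|49)    [593 ≡ 5 mod 49]
  = (49|5)    [QR: 5 ≡ 1 mod 4, sign kept]
  = (4|5)    [49 ≡ 4 mod 5]
  = (1|5)    [5 ≡ 5 mod 8 ⇒ (2|5)^2 = +1]
  = 1    [(1|5) = 1]

1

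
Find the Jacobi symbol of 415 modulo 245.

Reduce the numerator: 415 ≡ 170 (mod 245), so (415/245) = (170/245).
Factor out 2: 170 = 2·85. Since 245 ≡ 5 (mod 8), (2/245) = -1. Now have -(85/245).
85 ≡ 1 (mod 4), so quadratic reciprocity gives (85/245) = (245/85). Reduce: 245 ≡ 75 (mod 85). Now have -(75/85).
85 ≡ 1 (mod 4), so quadratic reciprocity gives (75/85) = (85/75). Reduce: 85 ≡ 10 (mod 75). Now have -(10/75).
Factor out 2: 10 = 2·5. Since 75 ≡ 3 (mod 8), (2/75) = -1. Now have (5/75).
5 ≡ 1 (mod 4), so quadratic reciprocity gives (5/75) = (75/5). Reduce: 75 ≡ 0 (mod 5). Now have (0/5).
The numerator is now 0 with denominator 5 > 1: the symbol is 0.

0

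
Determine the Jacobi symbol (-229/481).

Reduce the numerator: -229 ≡ 252 (mod 481), so (-229/481) = (252/481).
Factor out 2: 252 = 2^2·63. Since 481 ≡ 1 (mod 8), (2/481) = +1, and (2/481)^2 = +1. Now have (63/481).
481 ≡ 1 (mod 4), so quadratic reciprocity gives (63/481) = (481/63). Reduce: 481 ≡ 40 (mod 63). Now have (40/63).
Factor out 2: 40 = 2^3·5. Since 63 ≡ 7 (mod 8), (2/63) = +1, and (2/63)^3 = +1. Now have (5/63).
5 ≡ 1 (mod 4), so quadratic reciprocity gives (5/63) = (63/5). Reduce: 63 ≡ 3 (mod 5). Now have (3/5).
5 ≡ 1 (mod 4), so quadratic reciprocity gives (3/5) = (5/3). Reduce: 5 ≡ 2 (mod 3). Now have (2/3).
Factor out 2: 2 = 2. Since 3 ≡ 3 (mod 8), (2/3) = -1. Now have -(1/3).
(1/3) = 1. Collecting the sign factors: -1.

-1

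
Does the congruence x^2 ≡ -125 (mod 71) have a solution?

no

(-125|71)
  = -(125|71)    [71 ≡ 3 mod 4 ⇒ (-1|71) = -1]
  = -(54|71)    [125 ≡ 54 mod 71]
  = -(27|71)    [71 ≡ 7 mod 8 ⇒ (2|71) = +1]
  = (71|27)    [QR: both ≡ 3 mod 4, sign flips]
  = (17|27)    [71 ≡ 17 mod 27]
  = (27|17)    [QR: 17 ≡ 1 mod 4, sign kept]
  = (10|17)    [27 ≡ 10 mod 17]
  = (5|17)    [17 ≡ 1 mod 8 ⇒ (2|17) = +1]
  = (17|5)    [QR: 5 ≡ 1 mod 4, sign kept]
  = (2|5)    [17 ≡ 2 mod 5]
  = -(1|5)    [5 ≡ 5 mod 8 ⇒ (2|5) = -1]
  = -1    [(1|5) = 1]
(-125|71) = -1, and 71 is prime, so -125 is not a quadratic residue mod 71.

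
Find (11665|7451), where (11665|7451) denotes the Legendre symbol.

-1

(11665|7451)
  = (4214|7451)    [11665 ≡ 4214 mod 7451]
  = -(2107|7451)    [7451 ≡ 3 mod 8 ⇒ (2|7451) = -1]
  = (7451|2107)    [QR: both ≡ 3 mod 4, sign flips]
  = (1130|2107)    [7451 ≡ 1130 mod 2107]
  = -(565|2107)    [2107 ≡ 3 mod 8 ⇒ (2|2107) = -1]
  = -(2107|565)    [QR: 565 ≡ 1 mod 4, sign kept]
  = -(412|565)    [2107 ≡ 412 mod 565]
  = -(103|565)    [565 ≡ 5 mod 8 ⇒ (2|565)^2 = +1]
  = -(565|103)    [QR: 565 ≡ 1 mod 4, sign kept]
  = -(50|103)    [565 ≡ 50 mod 103]
  = -(25|103)    [103 ≡ 7 mod 8 ⇒ (2|103) = +1]
  = -(103|25)    [QR: 25 ≡ 1 mod 4, sign kept]
  = -(3|25)    [103 ≡ 3 mod 25]
  = -(25|3)    [QR: 25 ≡ 1 mod 4, sign kept]
  = -(1|3)    [25 ≡ 1 mod 3]
  = -1    [(1|3) = 1]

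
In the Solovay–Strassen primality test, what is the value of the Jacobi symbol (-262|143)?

1

(-262|143)
  = -(262|143)    [143 ≡ 3 mod 4 ⇒ (-1|143) = -1]
  = -(119|143)    [262 ≡ 119 mod 143]
  = (143|119)    [QR: both ≡ 3 mod 4, sign flips]
  = (24|119)    [143 ≡ 24 mod 119]
  = (3|119)    [119 ≡ 7 mod 8 ⇒ (2|119)^3 = +1]
  = -(119|3)    [QR: both ≡ 3 mod 4, sign flips]
  = -(2|3)    [119 ≡ 2 mod 3]
  = (1|3)    [3 ≡ 3 mod 8 ⇒ (2|3) = -1]
  = 1    [(1|3) = 1]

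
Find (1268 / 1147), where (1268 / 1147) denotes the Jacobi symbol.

(1268 / 1147)
  = (121 / 1147)    [1268 ≡ 121 mod 1147]
  = (1147 / 121)    [QR: 121 ≡ 1 mod 4, sign kept]
  = (58 / 121)    [1147 ≡ 58 mod 121]
  = (29 / 121)    [121 ≡ 1 mod 8 ⇒ (2 / 121) = +1]
  = (121 / 29)    [QR: 29 ≡ 1 mod 4, sign kept]
  = (5 / 29)    [121 ≡ 5 mod 29]
  = (29 / 5)    [QR: 5 ≡ 1 mod 4, sign kept]
  = (4 / 5)    [29 ≡ 4 mod 5]
  = (1 / 5)    [5 ≡ 5 mod 8 ⇒ (2 / 5)^2 = +1]
  = 1    [(1 / 5) = 1]

1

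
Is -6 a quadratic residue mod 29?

yes

Pull out -1: (-6|29) = (-1|29)·(6|29). Since 29 ≡ 1 (mod 4), (-1|29) = +1. Now have (6|29).
Factor out 2: 6 = 2·3. Since 29 ≡ 5 (mod 8), (2|29) = -1. Now have -(3|29).
29 ≡ 1 (mod 4), so quadratic reciprocity gives (3|29) = (29|3). Reduce: 29 ≡ 2 (mod 3). Now have -(2|3).
Factor out 2: 2 = 2. Since 3 ≡ 3 (mod 8), (2|3) = -1. Now have (1|3).
(1|3) = 1. Collecting the sign factors: 1.
(-6|29) = 1, and 29 is prime, so -6 is a quadratic residue mod 29.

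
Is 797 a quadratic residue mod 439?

(797/439)
  = (358/439)    [797 ≡ 358 mod 439]
  = (179/439)    [439 ≡ 7 mod 8 ⇒ (2/439) = +1]
  = -(439/179)    [QR: both ≡ 3 mod 4, sign flips]
  = -(81/179)    [439 ≡ 81 mod 179]
  = -(179/81)    [QR: 81 ≡ 1 mod 4, sign kept]
  = -(17/81)    [179 ≡ 17 mod 81]
  = -(81/17)    [QR: 17 ≡ 1 mod 4, sign kept]
  = -(13/17)    [81 ≡ 13 mod 17]
  = -(17/13)    [QR: 13 ≡ 1 mod 4, sign kept]
  = -(4/13)    [17 ≡ 4 mod 13]
  = -(1/13)    [13 ≡ 5 mod 8 ⇒ (2/13)^2 = +1]
  = -1    [(1/13) = 1]
(797/439) = -1, and 439 is prime, so 797 is not a quadratic residue mod 439.

no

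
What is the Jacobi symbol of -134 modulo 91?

-1

Reduce the numerator: -134 ≡ 48 (mod 91), so (-134/91) = (48/91).
Factor out 2: 48 = 2^4·3. Since 91 ≡ 3 (mod 8), (2/91) = -1, and (2/91)^4 = +1. Now have (3/91).
Both 3 ≡ 3 and 91 ≡ 3 (mod 4), so reciprocity gives (3/91) = -(91/3). Reduce: 91 ≡ 1 (mod 3). Now have -(1/3).
(1/3) = 1. Collecting the sign factors: -1.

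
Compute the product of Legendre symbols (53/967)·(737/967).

-1

By multiplicativity, (53·737/967) = (53/967)·(737/967).
First factor (53/967):
53 ≡ 1 (mod 4), so quadratic reciprocity gives (53/967) = (967/53). Reduce: 967 ≡ 13 (mod 53). Now have (13/53).
13 ≡ 1 (mod 4), so quadratic reciprocity gives (13/53) = (53/13). Reduce: 53 ≡ 1 (mod 13). Now have (1/13).
(1/13) = 1. Collecting the sign factors: 1.
Second factor (737/967):
737 ≡ 1 (mod 4), so quadratic reciprocity gives (737/967) = (967/737). Reduce: 967 ≡ 230 (mod 737). Now have (230/737).
Factor out 2: 230 = 2·115. Since 737 ≡ 1 (mod 8), (2/737) = +1. Now have (115/737).
737 ≡ 1 (mod 4), so quadratic reciprocity gives (115/737) = (737/115). Reduce: 737 ≡ 47 (mod 115). Now have (47/115).
Both 47 ≡ 3 and 115 ≡ 3 (mod 4), so reciprocity gives (47/115) = -(115/47). Reduce: 115 ≡ 21 (mod 47). Now have -(21/47).
21 ≡ 1 (mod 4), so quadratic reciprocity gives (21/47) = (47/21). Reduce: 47 ≡ 5 (mod 21). Now have -(5/21).
5 ≡ 1 (mod 4), so quadratic reciprocity gives (5/21) = (21/5). Reduce: 21 ≡ 1 (mod 5). Now have -(1/5).
(1/5) = 1. Collecting the sign factors: -1.
Product: (1)·(-1) = -1.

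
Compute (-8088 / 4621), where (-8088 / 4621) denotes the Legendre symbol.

1

Reduce the numerator: -8088 ≡ 1154 (mod 4621), so (-8088 / 4621) = (1154 / 4621).
Factor out 2: 1154 = 2·577. Since 4621 ≡ 5 (mod 8), (2 / 4621) = -1. Now have -(577 / 4621).
577 ≡ 1 (mod 4), so quadratic reciprocity gives (577 / 4621) = (4621 / 577). Reduce: 4621 ≡ 5 (mod 577). Now have -(5 / 577).
5 ≡ 1 (mod 4), so quadratic reciprocity gives (5 / 577) = (577 / 5). Reduce: 577 ≡ 2 (mod 5). Now have -(2 / 5).
Factor out 2: 2 = 2. Since 5 ≡ 5 (mod 8), (2 / 5) = -1. Now have (1 / 5).
(1 / 5) = 1. Collecting the sign factors: 1.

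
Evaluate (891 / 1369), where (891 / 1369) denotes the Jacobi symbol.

(891 / 1369)
  = (1369 / 891)    [QR: 1369 ≡ 1 mod 4, sign kept]
  = (478 / 891)    [1369 ≡ 478 mod 891]
  = -(239 / 891)    [891 ≡ 3 mod 8 ⇒ (2 / 891) = -1]
  = (891 / 239)    [QR: both ≡ 3 mod 4, sign flips]
  = (174 / 239)    [891 ≡ 174 mod 239]
  = (87 / 239)    [239 ≡ 7 mod 8 ⇒ (2 / 239) = +1]
  = -(239 / 87)    [QR: both ≡ 3 mod 4, sign flips]
  = -(65 / 87)    [239 ≡ 65 mod 87]
  = -(87 / 65)    [QR: 65 ≡ 1 mod 4, sign kept]
  = -(22 / 65)    [87 ≡ 22 mod 65]
  = -(11 / 65)    [65 ≡ 1 mod 8 ⇒ (2 / 65) = +1]
  = -(65 / 11)    [QR: 65 ≡ 1 mod 4, sign kept]
  = -(10 / 11)    [65 ≡ 10 mod 11]
  = (5 / 11)    [11 ≡ 3 mod 8 ⇒ (2 / 11) = -1]
  = (11 / 5)    [QR: 5 ≡ 1 mod 4, sign kept]
  = (1 / 5)    [11 ≡ 1 mod 5]
  = 1    [(1 / 5) = 1]

1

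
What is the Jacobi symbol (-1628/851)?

0

(-1628/851)
  = (74/851)    [-1628 ≡ 74 mod 851]
  = -(37/851)    [851 ≡ 3 mod 8 ⇒ (2/851) = -1]
  = -(851/37)    [QR: 37 ≡ 1 mod 4, sign kept]
  = -(0/37)    [851 ≡ 0 mod 37]
  = 0    [numerator 0, gcd > 1]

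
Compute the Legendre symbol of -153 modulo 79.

1

Reduce the numerator: -153 ≡ 5 (mod 79), so (-153 / 79) = (5 / 79).
5 ≡ 1 (mod 4), so quadratic reciprocity gives (5 / 79) = (79 / 5). Reduce: 79 ≡ 4 (mod 5). Now have (4 / 5).
Factor out 2: 4 = 2^2. Since 5 ≡ 5 (mod 8), (2 / 5) = -1, and (2 / 5)^2 = +1. Now have (1 / 5).
(1 / 5) = 1. Collecting the sign factors: 1.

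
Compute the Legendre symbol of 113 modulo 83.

(113|83)
  = (30|83)    [113 ≡ 30 mod 83]
  = -(15|83)    [83 ≡ 3 mod 8 ⇒ (2|83) = -1]
  = (83|15)    [QR: both ≡ 3 mod 4, sign flips]
  = (8|15)    [83 ≡ 8 mod 15]
  = (1|15)    [15 ≡ 7 mod 8 ⇒ (2|15)^3 = +1]
  = 1    [(1|15) = 1]

1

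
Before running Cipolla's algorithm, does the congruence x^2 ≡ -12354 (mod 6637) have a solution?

yes

(-12354/6637)
  = (920/6637)    [-12354 ≡ 920 mod 6637]
  = -(115/6637)    [6637 ≡ 5 mod 8 ⇒ (2/6637)^3 = -1]
  = -(6637/115)    [QR: 6637 ≡ 1 mod 4, sign kept]
  = -(82/115)    [6637 ≡ 82 mod 115]
  = (41/115)    [115 ≡ 3 mod 8 ⇒ (2/115) = -1]
  = (115/41)    [QR: 41 ≡ 1 mod 4, sign kept]
  = (33/41)    [115 ≡ 33 mod 41]
  = (41/33)    [QR: 33 ≡ 1 mod 4, sign kept]
  = (8/33)    [41 ≡ 8 mod 33]
  = (1/33)    [33 ≡ 1 mod 8 ⇒ (2/33)^3 = +1]
  = 1    [(1/33) = 1]
(-12354/6637) = 1, and 6637 is prime, so -12354 is a quadratic residue mod 6637.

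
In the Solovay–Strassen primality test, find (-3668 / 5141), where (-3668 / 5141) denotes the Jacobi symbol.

1

Reduce the numerator: -3668 ≡ 1473 (mod 5141), so (-3668 / 5141) = (1473 / 5141).
1473 ≡ 1 (mod 4), so quadratic reciprocity gives (1473 / 5141) = (5141 / 1473). Reduce: 5141 ≡ 722 (mod 1473). Now have (722 / 1473).
Factor out 2: 722 = 2·361. Since 1473 ≡ 1 (mod 8), (2 / 1473) = +1. Now have (361 / 1473).
361 ≡ 1 (mod 4), so quadratic reciprocity gives (361 / 1473) = (1473 / 361). Reduce: 1473 ≡ 29 (mod 361). Now have (29 / 361).
29 ≡ 1 (mod 4), so quadratic reciprocity gives (29 / 361) = (361 / 29). Reduce: 361 ≡ 13 (mod 29). Now have (13 / 29).
13 ≡ 1 (mod 4), so quadratic reciprocity gives (13 / 29) = (29 / 13). Reduce: 29 ≡ 3 (mod 13). Now have (3 / 13).
13 ≡ 1 (mod 4), so quadratic reciprocity gives (3 / 13) = (13 / 3). Reduce: 13 ≡ 1 (mod 3). Now have (1 / 3).
(1 / 3) = 1. Collecting the sign factors: 1.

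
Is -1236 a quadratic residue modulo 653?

yes

Pull out -1: (-1236/653) = (-1/653)·(1236/653). Since 653 ≡ 1 (mod 4), (-1/653) = +1. Now have (1236/653).
Reduce the numerator: 1236 ≡ 583 (mod 653), so (1236/653) = (583/653).
653 ≡ 1 (mod 4), so quadratic reciprocity gives (583/653) = (653/583). Reduce: 653 ≡ 70 (mod 583). Now have (70/583).
Factor out 2: 70 = 2·35. Since 583 ≡ 7 (mod 8), (2/583) = +1. Now have (35/583).
Both 35 ≡ 3 and 583 ≡ 3 (mod 4), so reciprocity gives (35/583) = -(583/35). Reduce: 583 ≡ 23 (mod 35). Now have -(23/35).
Both 23 ≡ 3 and 35 ≡ 3 (mod 4), so reciprocity gives (23/35) = -(35/23). Reduce: 35 ≡ 12 (mod 23). Now have (12/23).
Factor out 2: 12 = 2^2·3. Since 23 ≡ 7 (mod 8), (2/23) = +1, and (2/23)^2 = +1. Now have (3/23).
Both 3 ≡ 3 and 23 ≡ 3 (mod 4), so reciprocity gives (3/23) = -(23/3). Reduce: 23 ≡ 2 (mod 3). Now have -(2/3).
Factor out 2: 2 = 2. Since 3 ≡ 3 (mod 8), (2/3) = -1. Now have (1/3).
(1/3) = 1. Collecting the sign factors: 1.
The Legendre symbol is 1, so x^2 ≡ -1236 (mod 653) has solution.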